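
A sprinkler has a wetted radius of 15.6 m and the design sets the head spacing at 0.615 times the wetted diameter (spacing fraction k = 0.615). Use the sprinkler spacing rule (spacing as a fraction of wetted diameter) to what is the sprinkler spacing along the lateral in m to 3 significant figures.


Approach: apply the sprinkler spacing rule (spacing as a fraction of wetted diameter), S = k*(2*R).
S = 0.615 * (2 * 15.6) = 19.2 m
Therefore the sprinkler spacing along the lateral = 19.2 m.


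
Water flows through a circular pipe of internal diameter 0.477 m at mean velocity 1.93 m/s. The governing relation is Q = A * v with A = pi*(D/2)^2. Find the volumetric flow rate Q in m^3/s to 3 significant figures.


A = pi*(0.477/2)^2 = 0.17870 m^2
Q = 0.17870 * 1.93 = 0.345 m^3/s
Therefore the volumetric flow rate Q = 0.345 m^3/s.


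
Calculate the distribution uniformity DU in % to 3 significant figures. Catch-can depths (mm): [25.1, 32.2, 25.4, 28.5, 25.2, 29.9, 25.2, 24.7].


Approach: apply the low-quarter distribution uniformity, DU = (mean of lowest quarter of readings / overall mean)*100.
sorted lowest 2 of 8: [24.7, 25.1] -> mean = 24.900 mm
overall mean = 27.025 mm
DU = (24.900/27.025)*100 = 92.1 %
Therefore the distribution uniformity DU = 92.1 %.


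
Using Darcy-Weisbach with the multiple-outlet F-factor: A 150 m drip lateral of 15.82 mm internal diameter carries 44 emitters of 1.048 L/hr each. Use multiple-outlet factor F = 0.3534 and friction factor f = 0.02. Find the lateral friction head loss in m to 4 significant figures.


Approach: apply Darcy-Weisbach with the multiple-outlet F-factor, Q = n*q/(3600*1000) m^3/s; v = Q/A; hf = F*f*(L/D)*(v^2/(2g)).
Q = 44*1.048/(3600*1000) = 1.28089e-05 m^3/s
A = pi*(15.82e-3/2)^2 = 1.96563e-04 m^2, so v = Q/A = 0.0651641 m/s
hf = 0.3534*0.02*(150/0.01582)*(0.0651641^2/(2*9.81)) = 0.01450 m
Therefore the lateral friction head loss = 0.01450 m.


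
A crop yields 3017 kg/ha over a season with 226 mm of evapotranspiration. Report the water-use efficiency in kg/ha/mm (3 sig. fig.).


Approach: apply the water-use efficiency ratio, WUE = yield/ET.
WUE = 3017 / 226 = 13.3 kg/ha/mm
Therefore the water-use efficiency = 13.3 kg/ha/mm.


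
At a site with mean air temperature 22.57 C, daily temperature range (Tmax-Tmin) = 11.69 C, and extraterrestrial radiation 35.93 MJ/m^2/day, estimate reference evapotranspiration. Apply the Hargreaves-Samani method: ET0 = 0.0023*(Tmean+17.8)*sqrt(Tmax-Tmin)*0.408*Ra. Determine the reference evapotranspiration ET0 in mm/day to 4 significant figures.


ET0 = 0.0023*(22.57+17.8)*sqrt(11.69)*0.408*35.93 = 4.654 mm/day
Therefore the reference evapotranspiration ET0 = 4.654 mm/day.


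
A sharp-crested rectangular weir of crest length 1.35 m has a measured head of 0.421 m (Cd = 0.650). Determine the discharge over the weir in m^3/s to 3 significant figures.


Approach: apply the rectangular weir equation, Q = (2/3)*Cd*L*sqrt(2g)*H^1.5.
Q = (2/3)*0.650*1.35*sqrt(2*9.81)*0.421^1.5 = 0.708 m^3/s
Therefore the discharge over the weir = 0.708 m^3/s.


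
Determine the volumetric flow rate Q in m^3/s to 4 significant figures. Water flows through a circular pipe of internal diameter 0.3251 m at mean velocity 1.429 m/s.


Approach: apply the continuity equation for pipe flow, Q = A * v with A = pi*(D/2)^2.
A = pi*(0.3251/2)^2 = 0.0830087 m^2
Q = 0.0830087 * 1.429 = 0.1186 m^3/s
Therefore the volumetric flow rate Q = 0.1186 m^3/s.


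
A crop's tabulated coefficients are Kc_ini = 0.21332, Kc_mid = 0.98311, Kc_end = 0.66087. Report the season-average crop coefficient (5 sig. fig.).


Approach: apply a simple seasonal average, Kc_avg = (Kc_ini + Kc_mid + Kc_end)/3.
Kc_avg = (0.21332 + 0.98311 + 0.66087)/3 = 0.61910
Therefore the season-average crop coefficient = 0.61910.


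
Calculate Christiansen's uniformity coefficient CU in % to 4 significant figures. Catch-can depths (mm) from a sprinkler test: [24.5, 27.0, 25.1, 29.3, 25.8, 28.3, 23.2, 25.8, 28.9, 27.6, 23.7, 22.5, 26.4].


Approach: apply Christiansen's uniformity coefficient, CU = (1 - mean_abs_deviation/mean)*100.
mean = 26.0077 mm
mean |d_i - mean| = 1.76213 mm
CU = (1 - 1.76213/26.0077)*100 = 93.22 %
Therefore Christiansen's uniformity coefficient CU = 93.22 %.


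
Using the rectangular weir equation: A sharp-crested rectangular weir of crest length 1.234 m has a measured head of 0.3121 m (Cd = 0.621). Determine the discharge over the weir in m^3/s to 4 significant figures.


Approach: apply the rectangular weir equation, Q = (2/3)*Cd*L*sqrt(2g)*H^1.5.
Q = (2/3)*0.621*1.234*sqrt(2*9.81)*0.3121^1.5 = 0.3946 m^3/s
Therefore the discharge over the weir = 0.3946 m^3/s.


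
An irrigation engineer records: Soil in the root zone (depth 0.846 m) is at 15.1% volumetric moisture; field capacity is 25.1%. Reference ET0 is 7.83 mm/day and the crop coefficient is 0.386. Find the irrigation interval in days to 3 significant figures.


Approach: apply soil-water budget scheduling, SMD = (FC-theta)/100*depth*1000; ETc = ET0*Kc; interval = SMD/ETc.
Step 1 — soil moisture deficit:
  SMD = (25.1 - 15.1)/100 * 0.846 * 1000 = 84.600 mm
Step 2 — daily crop ET (ETc = ET0*Kc):
  ETc = 7.83 * 0.386 = 3.0224 mm/day
Step 3 — irrigation interval (SMD/ETc):
  interval = 84.600 / 3.0224 = 28.0 days
Therefore the irrigation interval = 28.0 days.


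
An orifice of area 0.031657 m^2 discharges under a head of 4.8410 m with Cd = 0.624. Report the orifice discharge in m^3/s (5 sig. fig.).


Approach: apply the orifice equation, Q = Cd*A*sqrt(2*g*h).
Q = 0.624 * 0.031657 * sqrt(2*9.81*4.8410) = 0.19252 m^3/s
Therefore the orifice discharge = 0.19252 m^3/s.


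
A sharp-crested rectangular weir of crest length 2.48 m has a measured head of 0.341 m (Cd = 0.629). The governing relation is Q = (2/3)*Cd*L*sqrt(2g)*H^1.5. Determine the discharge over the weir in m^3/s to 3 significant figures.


Q = (2/3)*0.629*2.48*sqrt(2*9.81)*0.341^1.5 = 0.917 m^3/s
Therefore the discharge over the weir = 0.917 m^3/s.


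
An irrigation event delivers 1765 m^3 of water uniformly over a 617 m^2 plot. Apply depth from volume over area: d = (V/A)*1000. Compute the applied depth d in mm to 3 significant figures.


d = (1765 / 617) * 1000 = 2860 mm
Therefore the applied depth d = 2860 mm.


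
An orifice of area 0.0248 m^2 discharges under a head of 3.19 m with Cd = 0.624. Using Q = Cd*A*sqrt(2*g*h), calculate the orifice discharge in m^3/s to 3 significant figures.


Q = 0.624 * 0.0248 * sqrt(2*9.81*3.19) = 0.122 m^3/s
Therefore the orifice discharge = 0.122 m^3/s.


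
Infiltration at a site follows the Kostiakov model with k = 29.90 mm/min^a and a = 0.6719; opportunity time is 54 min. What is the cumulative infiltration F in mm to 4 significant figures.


Approach: apply the Kostiakov infiltration equation, F = k*t^a.
F = 29.90 * 54^0.6719 = 436.2 mm
Therefore the cumulative infiltration F = 436.2 mm.


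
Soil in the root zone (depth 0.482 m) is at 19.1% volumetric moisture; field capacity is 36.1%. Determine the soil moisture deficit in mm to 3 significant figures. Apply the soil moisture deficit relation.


Approach: apply the soil moisture deficit relation, SMD = (FC - theta)/100 * depth * 1000.
SMD = (36.1 - 19.1)/100 * 0.482 * 1000 = 81.9 mm
Therefore the soil moisture deficit = 81.9 mm.


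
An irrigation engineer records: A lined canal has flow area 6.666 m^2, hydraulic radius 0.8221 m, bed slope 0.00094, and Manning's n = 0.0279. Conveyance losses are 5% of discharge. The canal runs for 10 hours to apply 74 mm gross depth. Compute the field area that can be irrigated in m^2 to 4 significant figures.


Approach: apply Manning's equation with a conveyance and depth budget, Q = (1/n)*A*R^(2/3)*S^(1/2); Q_field = Q*(1-loss); Area = Q_field*t/(d/1000).
Step 1 — canal discharge (Manning's equation):
  Q = (1/0.0279) * 6.666 * 0.8221^(2/3) * 0.00094^(1/2) = 6.42848 m^3/s
Step 2 — delivered flow: Q_field = 6.42848*(1 - 5/100) = 6.10705 m^3/s
Step 3 — volume delivered: V = 6.10705 * 10*3600 = 219854 m^3
Step 4 — area served: A = V / (depth/1000) = 219854 / 0.074 = 2971000 m^2
Therefore the field area that can be irrigated = 2971000 m^2.


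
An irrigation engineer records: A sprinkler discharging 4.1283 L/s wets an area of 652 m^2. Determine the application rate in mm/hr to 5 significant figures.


Approach: apply the application rate relation, rate = (Q/A)*3600.
rate = (4.1283 / 652) * 3600 = 22.794 mm/hr
Therefore the application rate = 22.794 mm/hr.


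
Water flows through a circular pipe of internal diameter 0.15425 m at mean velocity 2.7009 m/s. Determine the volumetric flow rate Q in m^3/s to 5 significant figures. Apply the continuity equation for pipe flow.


Approach: apply the continuity equation for pipe flow, Q = A * v with A = pi*(D/2)^2.
A = pi*(0.15425/2)^2 = 0.01868703 m^2
Q = 0.01868703 * 2.7009 = 0.050472 m^3/s
Therefore the volumetric flow rate Q = 0.050472 m^3/s.


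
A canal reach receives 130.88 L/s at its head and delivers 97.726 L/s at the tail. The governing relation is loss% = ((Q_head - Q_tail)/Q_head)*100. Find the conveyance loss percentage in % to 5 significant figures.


loss = ((130.88 - 97.726)/130.88)*100 = 25.332 %
Therefore the conveyance loss percentage = 25.332 %.


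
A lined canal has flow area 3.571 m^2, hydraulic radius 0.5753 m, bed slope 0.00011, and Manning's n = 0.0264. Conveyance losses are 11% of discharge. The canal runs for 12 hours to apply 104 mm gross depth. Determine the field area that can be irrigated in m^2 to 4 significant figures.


Approach: apply Manning's equation with a conveyance and depth budget, Q = (1/n)*A*R^(2/3)*S^(1/2); Q_field = Q*(1-loss); Area = Q_field*t/(d/1000).
Step 1 — canal discharge (Manning's equation):
  Q = (1/0.0264) * 3.571 * 0.5753^(2/3) * 0.00011^(1/2) = 0.981323 m^3/s
Step 2 — delivered flow: Q_field = 0.981323*(1 - 11/100) = 0.873377 m^3/s
Step 3 — volume delivered: V = 0.873377 * 12*3600 = 37729.9 m^3
Step 4 — area served: A = V / (depth/1000) = 37729.9 / 0.104 = 362800 m^2
Therefore the field area that can be irrigated = 362800 m^2.


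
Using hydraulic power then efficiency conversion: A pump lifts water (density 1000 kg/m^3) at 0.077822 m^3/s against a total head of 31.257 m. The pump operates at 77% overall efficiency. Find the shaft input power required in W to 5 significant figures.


Approach: apply hydraulic power then efficiency conversion, P = rho*g*Q*H; P_in = P/eta.
Step 1 — hydraulic power (P = rho*g*Q*H):
  P = 1000 * 9.81 * 0.077822 * 31.257 = 23862.65 W
Step 2 — input power: P_in = P/eta = 23862.65 / 0.77 = 30990 W
Therefore the shaft input power required = 30990 W.


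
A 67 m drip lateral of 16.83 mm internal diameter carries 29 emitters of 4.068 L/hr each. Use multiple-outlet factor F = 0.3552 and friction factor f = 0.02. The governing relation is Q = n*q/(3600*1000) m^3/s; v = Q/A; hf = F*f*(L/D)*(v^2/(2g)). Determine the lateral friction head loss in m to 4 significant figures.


Q = 29*4.068/(3600*1000) = 3.27700e-05 m^3/s
A = pi*(16.83e-3/2)^2 = 2.22463e-04 m^2, so v = Q/A = 0.147305 m/s
hf = 0.3552*0.02*(67/0.01683)*(0.147305^2/(2*9.81)) = 0.03128 m
Therefore the lateral friction head loss = 0.03128 m.


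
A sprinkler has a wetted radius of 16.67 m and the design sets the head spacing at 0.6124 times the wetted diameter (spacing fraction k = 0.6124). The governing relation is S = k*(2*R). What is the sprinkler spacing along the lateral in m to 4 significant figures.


S = 0.6124 * (2 * 16.67) = 20.42 m
Therefore the sprinkler spacing along the lateral = 20.42 m.


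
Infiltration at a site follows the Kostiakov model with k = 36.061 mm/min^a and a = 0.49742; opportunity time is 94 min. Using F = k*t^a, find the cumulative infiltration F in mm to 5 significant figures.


F = 36.061 * 94^0.49742 = 345.55 mm
Therefore the cumulative infiltration F = 345.55 mm.


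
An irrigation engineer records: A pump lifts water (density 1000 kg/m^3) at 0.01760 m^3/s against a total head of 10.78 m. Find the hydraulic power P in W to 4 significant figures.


Approach: apply the hydraulic power relation, P = rho*g*Q*H.
P = 1000 * 9.81 * 0.01760 * 10.78 = 1861 W
Therefore the hydraulic power P = 1861 W.


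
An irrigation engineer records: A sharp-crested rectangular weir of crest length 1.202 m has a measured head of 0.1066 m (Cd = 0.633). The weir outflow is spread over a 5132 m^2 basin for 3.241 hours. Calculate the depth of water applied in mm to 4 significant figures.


Approach: apply the rectangular weir equation with a volume-to-depth conversion, Q = (2/3)*Cd*L*sqrt(2g)*H^1.5; d = Q*t/A * 1000.
Step 1 — weir discharge:
  Q = (2/3)*0.633*1.202*sqrt(2*9.81)*0.1066^1.5 = 0.0781992 m^3/s
Step 2 — volume: V = 0.0781992 * 3.241*3600 = 912.397 m^3
Step 3 — depth: d = V/A * 1000 = 912.397/5132 * 1000 = 177.8 mm
Therefore the depth of water applied = 177.8 mm.


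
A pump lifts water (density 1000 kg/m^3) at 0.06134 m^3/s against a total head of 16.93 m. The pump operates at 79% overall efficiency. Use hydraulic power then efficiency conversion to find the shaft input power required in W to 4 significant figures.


Approach: apply hydraulic power then efficiency conversion, P = rho*g*Q*H; P_in = P/eta.
Step 1 — hydraulic power (P = rho*g*Q*H):
  P = 1000 * 9.81 * 0.06134 * 16.93 = 10187.5 W
Step 2 — input power: P_in = P/eta = 10187.5 / 0.79 = 12900 W
Therefore the shaft input power required = 12900 W.


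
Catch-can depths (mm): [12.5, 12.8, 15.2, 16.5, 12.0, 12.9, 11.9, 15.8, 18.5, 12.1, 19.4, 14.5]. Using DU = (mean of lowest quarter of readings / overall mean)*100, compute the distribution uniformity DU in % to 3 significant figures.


sorted lowest 3 of 12: [11.9, 12.0, 12.1] -> mean = 12.000 mm
overall mean = 14.508 mm
DU = (12.000/14.508)*100 = 82.7 %
Therefore the distribution uniformity DU = 82.7 %.


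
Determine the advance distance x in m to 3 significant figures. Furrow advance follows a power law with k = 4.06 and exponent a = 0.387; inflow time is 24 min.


Approach: apply the power-law advance function, x = k*t^a.
x = 4.06 * 24^0.387 = 13.9 m
Therefore the advance distance x = 13.9 m.


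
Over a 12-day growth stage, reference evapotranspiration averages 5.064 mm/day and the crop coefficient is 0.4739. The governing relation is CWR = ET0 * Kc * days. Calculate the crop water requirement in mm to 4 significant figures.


CWR = 5.064 * 0.4739 * 12 = 28.80 mm
Therefore the crop water requirement = 28.80 mm.


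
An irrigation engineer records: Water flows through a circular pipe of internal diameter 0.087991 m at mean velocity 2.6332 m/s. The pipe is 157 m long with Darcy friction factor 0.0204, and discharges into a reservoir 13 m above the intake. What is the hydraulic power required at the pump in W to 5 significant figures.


Approach: apply continuity + Darcy-Weisbach + hydraulic power, Q = A*v; hf = f*(L/D)*(v^2/(2g)); H = static + hf; P = rho*g*Q*H.
Step 1 — flow rate (continuity, Q = A*v):
  A = pi*(0.087991/2)^2 = 0.006080879 m^2
  Q = 0.006080879 * 2.6332 = 0.01601217 m^3/s
Step 2 — friction head loss (Darcy-Weisbach):
  hf = 0.0204 * (157/0.087991) * (2.6332^2 / (2*9.81))
  hf = 12.86353 m
Step 3 — total head: H = 13 + 12.86353 = 25.86353 m
Step 4 — hydraulic power (P = rho*g*Q*H):
  P = 1000 * 9.81 * 0.01601217 * 25.86353 = 4062.6 W
Therefore the hydraulic power required at the pump = 4062.6 W.


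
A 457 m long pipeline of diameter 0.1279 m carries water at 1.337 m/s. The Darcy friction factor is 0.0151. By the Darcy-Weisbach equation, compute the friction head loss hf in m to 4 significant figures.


Approach: apply the Darcy-Weisbach equation, hf = f*(L/D)*(v^2/(2g)).
hf = 0.0151 * (457/0.1279) * (1.337^2 / (2*9.81))
hf = 4.916 m
Therefore the friction head loss hf = 4.916 m.


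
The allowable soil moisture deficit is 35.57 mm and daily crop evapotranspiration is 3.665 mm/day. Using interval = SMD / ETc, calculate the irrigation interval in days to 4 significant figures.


interval = 35.57 / 3.665 = 9.705 days
Therefore the irrigation interval = 9.705 days.


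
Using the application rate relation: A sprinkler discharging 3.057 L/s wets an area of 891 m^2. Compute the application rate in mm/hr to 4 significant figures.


Approach: apply the application rate relation, rate = (Q/A)*3600.
rate = (3.057 / 891) * 3600 = 12.35 mm/hr
Therefore the application rate = 12.35 mm/hr.


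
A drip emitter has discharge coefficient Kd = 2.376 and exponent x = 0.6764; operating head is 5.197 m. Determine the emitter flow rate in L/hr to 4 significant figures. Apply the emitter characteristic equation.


Approach: apply the emitter characteristic equation, q = Kd * h^x.
q = 2.376 * 5.197^0.6764 = 7.244 L/hr
Therefore the emitter flow rate = 7.244 L/hr.


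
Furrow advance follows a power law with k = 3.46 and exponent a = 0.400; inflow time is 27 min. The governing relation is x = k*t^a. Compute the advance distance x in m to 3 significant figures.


x = 3.46 * 27^0.400 = 12.9 m
Therefore the advance distance x = 12.9 m.


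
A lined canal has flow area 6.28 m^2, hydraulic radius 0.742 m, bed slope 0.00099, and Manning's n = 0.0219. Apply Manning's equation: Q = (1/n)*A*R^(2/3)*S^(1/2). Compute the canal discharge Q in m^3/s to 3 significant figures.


Q = (1/0.0219) * 6.28 * 0.742^(2/3) * 0.00099^(1/2) = 7.39 m^3/s
Therefore the canal discharge Q = 7.39 m^3/s.


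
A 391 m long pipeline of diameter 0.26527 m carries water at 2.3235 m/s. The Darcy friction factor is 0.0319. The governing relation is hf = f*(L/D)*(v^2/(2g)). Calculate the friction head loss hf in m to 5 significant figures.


hf = 0.0319 * (391/0.26527) * (2.3235^2 / (2*9.81))
hf = 12.938 m
Therefore the friction head loss hf = 12.938 m.


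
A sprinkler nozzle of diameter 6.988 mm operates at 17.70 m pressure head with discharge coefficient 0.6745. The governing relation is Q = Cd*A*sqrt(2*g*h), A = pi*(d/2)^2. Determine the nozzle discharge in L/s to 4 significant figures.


A = pi*(6.988e-3/2)^2 = 3.83527e-05 m^2
Q = 0.6745 * 3.83527e-05 * sqrt(2*9.81*17.70) * 1000 = 0.4821 L/s
Therefore the nozzle discharge = 0.4821 L/s.


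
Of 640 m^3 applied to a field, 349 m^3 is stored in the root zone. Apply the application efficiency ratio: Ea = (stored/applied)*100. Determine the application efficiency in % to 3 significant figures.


Ea = (349/640)*100 = 54.5 %
Therefore the application efficiency = 54.5 %.


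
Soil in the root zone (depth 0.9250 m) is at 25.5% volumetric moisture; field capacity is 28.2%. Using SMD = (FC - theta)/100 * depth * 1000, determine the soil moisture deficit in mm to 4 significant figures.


SMD = (28.2 - 25.5)/100 * 0.9250 * 1000 = 24.97 mm
Therefore the soil moisture deficit = 24.97 mm.


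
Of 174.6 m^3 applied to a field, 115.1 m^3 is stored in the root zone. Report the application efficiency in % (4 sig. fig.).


Approach: apply the application efficiency ratio, Ea = (stored/applied)*100.
Ea = (115.1/174.6)*100 = 65.92 %
Therefore the application efficiency = 65.92 %.


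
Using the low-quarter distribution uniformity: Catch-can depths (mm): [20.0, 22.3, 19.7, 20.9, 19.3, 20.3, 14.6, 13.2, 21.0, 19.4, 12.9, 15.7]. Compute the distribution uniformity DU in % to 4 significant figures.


Approach: apply the low-quarter distribution uniformity, DU = (mean of lowest quarter of readings / overall mean)*100.
sorted lowest 3 of 12: [12.9, 13.2, 14.6] -> mean = 13.5667 mm
overall mean = 18.2750 mm
DU = (13.5667/18.2750)*100 = 74.24 %
Therefore the distribution uniformity DU = 74.24 %.


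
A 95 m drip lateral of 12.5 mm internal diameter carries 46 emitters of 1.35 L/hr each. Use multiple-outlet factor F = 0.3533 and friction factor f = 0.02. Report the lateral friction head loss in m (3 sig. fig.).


Approach: apply Darcy-Weisbach with the multiple-outlet F-factor, Q = n*q/(3600*1000) m^3/s; v = Q/A; hf = F*f*(L/D)*(v^2/(2g)).
Q = 46*1.35/(3600*1000) = 1.7250e-05 m^3/s
A = pi*(12.5e-3/2)^2 = 1.2272e-04 m^2, so v = Q/A = 0.14057 m/s
hf = 0.3533*0.02*(95/0.0125)*(0.14057^2/(2*9.81)) = 0.0541 m
Therefore the lateral friction head loss = 0.0541 m.


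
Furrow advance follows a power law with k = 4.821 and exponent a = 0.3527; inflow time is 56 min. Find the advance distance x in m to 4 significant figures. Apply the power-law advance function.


Approach: apply the power-law advance function, x = k*t^a.
x = 4.821 * 56^0.3527 = 19.94 m
Therefore the advance distance x = 19.94 m.


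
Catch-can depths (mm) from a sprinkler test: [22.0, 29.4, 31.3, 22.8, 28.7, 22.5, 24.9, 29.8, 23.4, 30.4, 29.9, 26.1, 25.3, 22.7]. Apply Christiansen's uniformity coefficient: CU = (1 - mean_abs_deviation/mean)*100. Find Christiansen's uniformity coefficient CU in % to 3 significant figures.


mean = 26.371 mm
mean |d_i - mean| = 3.0388 mm
CU = (1 - 3.0388/26.371)*100 = 88.5 %
Therefore Christiansen's uniformity coefficient CU = 88.5 %.


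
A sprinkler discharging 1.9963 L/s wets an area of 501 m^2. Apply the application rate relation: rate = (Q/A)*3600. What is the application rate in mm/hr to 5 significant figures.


rate = (1.9963 / 501) * 3600 = 14.345 mm/hr
Therefore the application rate = 14.345 mm/hr.


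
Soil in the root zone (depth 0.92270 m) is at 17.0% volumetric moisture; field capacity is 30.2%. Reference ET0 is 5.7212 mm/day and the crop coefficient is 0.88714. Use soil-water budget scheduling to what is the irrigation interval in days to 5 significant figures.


Approach: apply soil-water budget scheduling, SMD = (FC-theta)/100*depth*1000; ETc = ET0*Kc; interval = SMD/ETc.
Step 1 — soil moisture deficit:
  SMD = (30.2 - 17.0)/100 * 0.92270 * 1000 = 121.7964 mm
Step 2 — daily crop ET (ETc = ET0*Kc):
  ETc = 5.7212 * 0.88714 = 5.075505 mm/day
Step 3 — irrigation interval (SMD/ETc):
  interval = 121.7964 / 5.075505 = 23.997 days
Therefore the irrigation interval = 23.997 days.


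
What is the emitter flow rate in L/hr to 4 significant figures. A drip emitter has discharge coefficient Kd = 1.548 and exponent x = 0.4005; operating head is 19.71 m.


Approach: apply the emitter characteristic equation, q = Kd * h^x.
q = 1.548 * 19.71^0.4005 = 5.108 L/hr
Therefore the emitter flow rate = 5.108 L/hr.


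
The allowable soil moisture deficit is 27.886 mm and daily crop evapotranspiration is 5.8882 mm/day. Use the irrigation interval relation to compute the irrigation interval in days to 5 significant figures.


Approach: apply the irrigation interval relation, interval = SMD / ETc.
interval = 27.886 / 5.8882 = 4.7359 days
Therefore the irrigation interval = 4.7359 days.


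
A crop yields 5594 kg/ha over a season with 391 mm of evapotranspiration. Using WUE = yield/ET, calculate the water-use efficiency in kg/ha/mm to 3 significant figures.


WUE = 5594 / 391 = 14.3 kg/ha/mm
Therefore the water-use efficiency = 14.3 kg/ha/mm.


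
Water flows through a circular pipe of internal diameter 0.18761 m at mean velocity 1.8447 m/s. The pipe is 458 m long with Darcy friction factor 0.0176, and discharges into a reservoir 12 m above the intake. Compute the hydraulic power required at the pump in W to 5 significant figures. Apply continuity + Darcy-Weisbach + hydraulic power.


Approach: apply continuity + Darcy-Weisbach + hydraulic power, Q = A*v; hf = f*(L/D)*(v^2/(2g)); H = static + hf; P = rho*g*Q*H.
Step 1 — flow rate (continuity, Q = A*v):
  A = pi*(0.18761/2)^2 = 0.02764406 m^2
  Q = 0.02764406 * 1.8447 = 0.05099500 m^3/s
Step 2 — friction head loss (Darcy-Weisbach):
  hf = 0.0176 * (458/0.18761) * (1.8447^2 / (2*9.81))
  hf = 7.452031 m
Step 3 — total head: H = 12 + 7.452031 = 19.45203 m
Step 4 — hydraulic power (P = rho*g*Q*H):
  P = 1000 * 9.81 * 0.05099500 * 19.45203 = 9731.1 W
Therefore the hydraulic power required at the pump = 9731.1 W.


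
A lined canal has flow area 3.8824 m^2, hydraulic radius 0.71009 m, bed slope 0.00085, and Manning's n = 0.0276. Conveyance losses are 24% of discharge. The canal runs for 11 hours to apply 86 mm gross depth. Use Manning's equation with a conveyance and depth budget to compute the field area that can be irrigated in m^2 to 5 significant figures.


Approach: apply Manning's equation with a conveyance and depth budget, Q = (1/n)*A*R^(2/3)*S^(1/2); Q_field = Q*(1-loss); Area = Q_field*t/(d/1000).
Step 1 — canal discharge (Manning's equation):
  Q = (1/0.0276) * 3.8824 * 0.71009^(2/3) * 0.00085^(1/2) = 3.264196 m^3/s
Step 2 — delivered flow: Q_field = 3.264196*(1 - 24/100) = 2.480789 m^3/s
Step 3 — volume delivered: V = 2.480789 * 11*3600 = 98239.25 m^3
Step 4 — area served: A = V / (depth/1000) = 98239.25 / 0.086 = 1142300 m^2
Therefore the field area that can be irrigated = 1142300 m^2.


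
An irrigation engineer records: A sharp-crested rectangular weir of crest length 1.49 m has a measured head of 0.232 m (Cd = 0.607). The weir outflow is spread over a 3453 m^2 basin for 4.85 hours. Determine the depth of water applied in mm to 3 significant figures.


Approach: apply the rectangular weir equation with a volume-to-depth conversion, Q = (2/3)*Cd*L*sqrt(2g)*H^1.5; d = Q*t/A * 1000.
Step 1 — weir discharge:
  Q = (2/3)*0.607*1.49*sqrt(2*9.81)*0.232^1.5 = 0.29845 m^3/s
Step 2 — volume: V = 0.29845 * 4.85*3600 = 5210.9 m^3
Step 3 — depth: d = V/A * 1000 = 5210.9/3453 * 1000 = 1510 mm
Therefore the depth of water applied = 1510 mm.


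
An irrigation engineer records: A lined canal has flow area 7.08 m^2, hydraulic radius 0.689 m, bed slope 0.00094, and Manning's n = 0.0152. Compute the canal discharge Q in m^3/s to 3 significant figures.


Approach: apply Manning's equation, Q = (1/n)*A*R^(2/3)*S^(1/2).
Q = (1/0.0152) * 7.08 * 0.689^(2/3) * 0.00094^(1/2) = 11.1 m^3/s
Therefore the canal discharge Q = 11.1 m^3/s.


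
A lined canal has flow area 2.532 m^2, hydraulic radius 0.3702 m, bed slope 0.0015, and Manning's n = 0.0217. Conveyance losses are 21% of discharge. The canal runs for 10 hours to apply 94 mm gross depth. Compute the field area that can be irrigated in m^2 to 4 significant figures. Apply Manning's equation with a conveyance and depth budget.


Approach: apply Manning's equation with a conveyance and depth budget, Q = (1/n)*A*R^(2/3)*S^(1/2); Q_field = Q*(1-loss); Area = Q_field*t/(d/1000).
Step 1 — canal discharge (Manning's equation):
  Q = (1/0.0217) * 2.532 * 0.3702^(2/3) * 0.0015^(1/2) = 2.32992 m^3/s
Step 2 — delivered flow: Q_field = 2.32992*(1 - 21/100) = 1.84063 m^3/s
Step 3 — volume delivered: V = 1.84063 * 10*3600 = 66262.9 m^3
Step 4 — area served: A = V / (depth/1000) = 66262.9 / 0.094 = 704900 m^2
Therefore the field area that can be irrigated = 704900 m^2.


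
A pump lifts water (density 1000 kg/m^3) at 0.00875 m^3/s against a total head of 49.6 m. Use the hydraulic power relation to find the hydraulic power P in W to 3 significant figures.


Approach: apply the hydraulic power relation, P = rho*g*Q*H.
P = 1000 * 9.81 * 0.00875 * 49.6 = 4260 W
Therefore the hydraulic power P = 4260 W.


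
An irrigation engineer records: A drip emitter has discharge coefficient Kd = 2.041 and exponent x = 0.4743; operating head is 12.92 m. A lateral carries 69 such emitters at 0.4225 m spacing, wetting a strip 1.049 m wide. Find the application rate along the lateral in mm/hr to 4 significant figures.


Approach: apply the emitter equation with a lateral mass balance, q = Kd*h^x; Q = n*q; rate = Q/(n*spacing*width).
Step 1 — single emitter flow (q = Kd*h^x):
  q = 2.041 * 12.92^0.4743 = 6.86934 L/hr
Step 2 — total lateral flow: Q = 69 * 6.86934 = 473.984 L/hr
Step 3 — wetted area: A = 69 * 0.4225 * 1.049 = 30.5810 m^2
Step 4 — application rate: Q/A = 473.984/30.5810 = 15.50 mm/hr
Therefore the application rate along the lateral = 15.50 mm/hr.


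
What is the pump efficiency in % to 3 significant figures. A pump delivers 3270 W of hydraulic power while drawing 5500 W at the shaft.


Approach: apply the efficiency ratio, eta = (P_out/P_in)*100.
eta = (3270 / 5500) * 100 = 59.5 %
Therefore the pump efficiency = 59.5 %.


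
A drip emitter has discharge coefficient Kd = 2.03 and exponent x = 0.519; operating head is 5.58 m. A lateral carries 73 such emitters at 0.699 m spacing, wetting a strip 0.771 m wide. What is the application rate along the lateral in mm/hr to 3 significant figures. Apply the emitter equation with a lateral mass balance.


Approach: apply the emitter equation with a lateral mass balance, q = Kd*h^x; Q = n*q; rate = Q/(n*spacing*width).
Step 1 — single emitter flow (q = Kd*h^x):
  q = 2.03 * 5.58^0.519 = 4.9545 L/hr
Step 2 — total lateral flow: Q = 73 * 4.9545 = 361.68 L/hr
Step 3 — wetted area: A = 73 * 0.699 * 0.771 = 39.342 m^2
Step 4 — application rate: Q/A = 361.68/39.342 = 9.19 mm/hr
Therefore the application rate along the lateral = 9.19 mm/hr.


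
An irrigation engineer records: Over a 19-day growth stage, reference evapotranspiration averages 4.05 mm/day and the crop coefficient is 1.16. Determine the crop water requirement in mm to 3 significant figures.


Approach: apply the crop water requirement relation, CWR = ET0 * Kc * days.
CWR = 4.05 * 1.16 * 19 = 89.3 mm
Therefore the crop water requirement = 89.3 mm.


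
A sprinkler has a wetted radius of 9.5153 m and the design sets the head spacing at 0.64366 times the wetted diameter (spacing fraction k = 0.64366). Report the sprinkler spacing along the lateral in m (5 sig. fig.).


Approach: apply the sprinkler spacing rule (spacing as a fraction of wetted diameter), S = k*(2*R).
S = 0.64366 * (2 * 9.5153) = 12.249 m
Therefore the sprinkler spacing along the lateral = 12.249 m.


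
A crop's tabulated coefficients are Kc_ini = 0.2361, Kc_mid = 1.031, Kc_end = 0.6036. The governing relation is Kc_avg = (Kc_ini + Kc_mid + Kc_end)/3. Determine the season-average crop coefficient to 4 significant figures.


Kc_avg = (0.2361 + 1.031 + 0.6036)/3 = 0.6236
Therefore the season-average crop coefficient = 0.6236.


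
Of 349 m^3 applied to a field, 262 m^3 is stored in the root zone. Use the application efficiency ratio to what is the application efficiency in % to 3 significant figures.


Approach: apply the application efficiency ratio, Ea = (stored/applied)*100.
Ea = (262/349)*100 = 75.1 %
Therefore the application efficiency = 75.1 %.


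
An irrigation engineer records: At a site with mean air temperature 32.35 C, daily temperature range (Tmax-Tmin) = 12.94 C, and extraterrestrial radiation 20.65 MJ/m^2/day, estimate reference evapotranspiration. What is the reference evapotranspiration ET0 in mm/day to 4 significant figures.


Approach: apply the Hargreaves-Samani method, ET0 = 0.0023*(Tmean+17.8)*sqrt(Tmax-Tmin)*0.408*Ra.
ET0 = 0.0023*(32.35+17.8)*sqrt(12.94)*0.408*20.65 = 3.496 mm/day
Therefore the reference evapotranspiration ET0 = 3.496 mm/day.


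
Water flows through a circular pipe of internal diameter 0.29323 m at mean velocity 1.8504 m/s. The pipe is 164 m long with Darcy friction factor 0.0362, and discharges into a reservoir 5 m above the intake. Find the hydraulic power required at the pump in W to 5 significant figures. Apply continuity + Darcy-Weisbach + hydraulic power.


Approach: apply continuity + Darcy-Weisbach + hydraulic power, Q = A*v; hf = f*(L/D)*(v^2/(2g)); H = static + hf; P = rho*g*Q*H.
Step 1 — flow rate (continuity, Q = A*v):
  A = pi*(0.29323/2)^2 = 0.06753154 m^2
  Q = 0.06753154 * 1.8504 = 0.1249604 m^3/s
Step 2 — friction head loss (Darcy-Weisbach):
  hf = 0.0362 * (164/0.29323) * (1.8504^2 / (2*9.81))
  hf = 3.533265 m
Step 3 — total head: H = 5 + 3.533265 = 8.533265 m
Step 4 — hydraulic power (P = rho*g*Q*H):
  P = 1000 * 9.81 * 0.1249604 * 8.533265 = 10461 W
Therefore the hydraulic power required at the pump = 10461 W.


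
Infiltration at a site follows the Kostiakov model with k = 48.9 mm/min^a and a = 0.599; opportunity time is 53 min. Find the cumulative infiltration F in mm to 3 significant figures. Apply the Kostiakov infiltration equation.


Approach: apply the Kostiakov infiltration equation, F = k*t^a.
F = 48.9 * 53^0.599 = 527 mm
Therefore the cumulative infiltration F = 527 mm.


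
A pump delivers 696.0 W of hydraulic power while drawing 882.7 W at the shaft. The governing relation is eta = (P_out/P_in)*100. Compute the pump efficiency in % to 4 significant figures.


eta = (696.0 / 882.7) * 100 = 78.85 %
Therefore the pump efficiency = 78.85 %.


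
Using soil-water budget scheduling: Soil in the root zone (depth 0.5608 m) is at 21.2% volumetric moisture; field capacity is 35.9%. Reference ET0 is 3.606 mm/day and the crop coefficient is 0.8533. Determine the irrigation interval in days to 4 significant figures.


Approach: apply soil-water budget scheduling, SMD = (FC-theta)/100*depth*1000; ETc = ET0*Kc; interval = SMD/ETc.
Step 1 — soil moisture deficit:
  SMD = (35.9 - 21.2)/100 * 0.5608 * 1000 = 82.4376 mm
Step 2 — daily crop ET (ETc = ET0*Kc):
  ETc = 3.606 * 0.8533 = 3.07700 mm/day
Step 3 — irrigation interval (SMD/ETc):
  interval = 82.4376 / 3.07700 = 26.79 days
Therefore the irrigation interval = 26.79 days.


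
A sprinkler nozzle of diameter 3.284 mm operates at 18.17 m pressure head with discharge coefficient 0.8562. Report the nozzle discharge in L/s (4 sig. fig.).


Approach: apply the orifice equation, Q = Cd*A*sqrt(2*g*h), A = pi*(d/2)^2.
A = pi*(3.284e-3/2)^2 = 8.47025e-06 m^2
Q = 0.8562 * 8.47025e-06 * sqrt(2*9.81*18.17) * 1000 = 0.1369 L/s
Therefore the nozzle discharge = 0.1369 L/s.


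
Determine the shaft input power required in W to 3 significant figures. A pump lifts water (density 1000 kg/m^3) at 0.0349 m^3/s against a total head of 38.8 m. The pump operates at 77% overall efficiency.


Approach: apply hydraulic power then efficiency conversion, P = rho*g*Q*H; P_in = P/eta.
Step 1 — hydraulic power (P = rho*g*Q*H):
  P = 1000 * 9.81 * 0.0349 * 38.8 = 13284 W
Step 2 — input power: P_in = P/eta = 13284 / 0.77 = 17300 W
Therefore the shaft input power required = 17300 W.


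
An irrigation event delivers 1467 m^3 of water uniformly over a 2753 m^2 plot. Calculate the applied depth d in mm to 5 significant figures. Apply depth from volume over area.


Approach: apply depth from volume over area, d = (V/A)*1000.
d = (1467 / 2753) * 1000 = 532.87 mm
Therefore the applied depth d = 532.87 mm.


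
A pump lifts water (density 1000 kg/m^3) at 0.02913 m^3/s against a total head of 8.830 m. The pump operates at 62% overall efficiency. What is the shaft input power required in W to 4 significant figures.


Approach: apply hydraulic power then efficiency conversion, P = rho*g*Q*H; P_in = P/eta.
Step 1 — hydraulic power (P = rho*g*Q*H):
  P = 1000 * 9.81 * 0.02913 * 8.830 = 2523.31 W
Step 2 — input power: P_in = P/eta = 2523.31 / 0.62 = 4070 W
Therefore the shaft input power required = 4070 W.


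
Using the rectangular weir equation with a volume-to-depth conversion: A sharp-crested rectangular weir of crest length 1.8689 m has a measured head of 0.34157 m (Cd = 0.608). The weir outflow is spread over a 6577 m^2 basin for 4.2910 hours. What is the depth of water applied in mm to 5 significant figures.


Approach: apply the rectangular weir equation with a volume-to-depth conversion, Q = (2/3)*Cd*L*sqrt(2g)*H^1.5; d = Q*t/A * 1000.
Step 1 — weir discharge:
  Q = (2/3)*0.608*1.8689*sqrt(2*9.81)*0.34157^1.5 = 0.6698344 m^3/s
Step 2 — volume: V = 0.6698344 * 4.2910*3600 = 10347.33 m^3
Step 3 — depth: d = V/A * 1000 = 10347.33/6577 * 1000 = 1573.3 mm
Therefore the depth of water applied = 1573.3 mm.


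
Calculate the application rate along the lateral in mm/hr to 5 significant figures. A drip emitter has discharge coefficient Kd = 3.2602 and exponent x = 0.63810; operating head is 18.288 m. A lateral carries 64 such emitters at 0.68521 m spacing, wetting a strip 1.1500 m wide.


Approach: apply the emitter equation with a lateral mass balance, q = Kd*h^x; Q = n*q; rate = Q/(n*spacing*width).
Step 1 — single emitter flow (q = Kd*h^x):
  q = 3.2602 * 18.288^0.63810 = 20.82728 L/hr
Step 2 — total lateral flow: Q = 64 * 20.82728 = 1332.946 L/hr
Step 3 — wetted area: A = 64 * 0.68521 * 1.1500 = 50.43146 m^2
Step 4 — application rate: Q/A = 1332.946/50.43146 = 26.431 mm/hr
Therefore the application rate along the lateral = 26.431 mm/hr.


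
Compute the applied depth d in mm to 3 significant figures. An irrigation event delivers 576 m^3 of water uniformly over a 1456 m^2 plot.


Approach: apply depth from volume over area, d = (V/A)*1000.
d = (576 / 1456) * 1000 = 396 mm
Therefore the applied depth d = 396 mm.


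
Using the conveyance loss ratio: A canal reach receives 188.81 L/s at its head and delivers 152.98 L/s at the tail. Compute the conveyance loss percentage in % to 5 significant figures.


Approach: apply the conveyance loss ratio, loss% = ((Q_head - Q_tail)/Q_head)*100.
loss = ((188.81 - 152.98)/188.81)*100 = 18.977 %
Therefore the conveyance loss percentage = 18.977 %.


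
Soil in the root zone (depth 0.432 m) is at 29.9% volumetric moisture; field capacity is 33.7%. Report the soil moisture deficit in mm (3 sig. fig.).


Approach: apply the soil moisture deficit relation, SMD = (FC - theta)/100 * depth * 1000.
SMD = (33.7 - 29.9)/100 * 0.432 * 1000 = 16.4 mm
Therefore the soil moisture deficit = 16.4 mm.


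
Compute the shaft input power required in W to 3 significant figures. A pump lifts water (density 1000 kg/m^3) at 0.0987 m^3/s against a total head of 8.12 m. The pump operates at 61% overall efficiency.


Approach: apply hydraulic power then efficiency conversion, P = rho*g*Q*H; P_in = P/eta.
Step 1 — hydraulic power (P = rho*g*Q*H):
  P = 1000 * 9.81 * 0.0987 * 8.12 = 7862.2 W
Step 2 — input power: P_in = P/eta = 7862.2 / 0.61 = 12900 W
Therefore the shaft input power required = 12900 W.


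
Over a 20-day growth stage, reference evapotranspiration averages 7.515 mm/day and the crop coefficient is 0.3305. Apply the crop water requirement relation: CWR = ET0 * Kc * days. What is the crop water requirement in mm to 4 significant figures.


CWR = 7.515 * 0.3305 * 20 = 49.67 mm
Therefore the crop water requirement = 49.67 mm.


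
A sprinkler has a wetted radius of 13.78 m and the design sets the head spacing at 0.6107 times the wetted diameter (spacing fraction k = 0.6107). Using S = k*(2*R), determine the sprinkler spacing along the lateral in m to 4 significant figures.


S = 0.6107 * (2 * 13.78) = 16.83 m
Therefore the sprinkler spacing along the lateral = 16.83 m.


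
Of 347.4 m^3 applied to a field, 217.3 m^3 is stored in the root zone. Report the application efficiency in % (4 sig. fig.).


Approach: apply the application efficiency ratio, Ea = (stored/applied)*100.
Ea = (217.3/347.4)*100 = 62.55 %
Therefore the application efficiency = 62.55 %.


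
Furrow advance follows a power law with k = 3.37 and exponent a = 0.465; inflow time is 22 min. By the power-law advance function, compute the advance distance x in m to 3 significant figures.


Approach: apply the power-law advance function, x = k*t^a.
x = 3.37 * 22^0.465 = 14.2 m
Therefore the advance distance x = 14.2 m.


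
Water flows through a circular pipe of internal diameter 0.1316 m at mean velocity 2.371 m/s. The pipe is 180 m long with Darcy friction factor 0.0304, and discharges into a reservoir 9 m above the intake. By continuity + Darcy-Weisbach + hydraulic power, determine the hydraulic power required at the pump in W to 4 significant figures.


Approach: apply continuity + Darcy-Weisbach + hydraulic power, Q = A*v; hf = f*(L/D)*(v^2/(2g)); H = static + hf; P = rho*g*Q*H.
Step 1 — flow rate (continuity, Q = A*v):
  A = pi*(0.1316/2)^2 = 0.0136020 m^2
  Q = 0.0136020 * 2.371 = 0.0322503 m^3/s
Step 2 — friction head loss (Darcy-Weisbach):
  hf = 0.0304 * (180/0.1316) * (2.371^2 / (2*9.81))
  hf = 11.9139 m
Step 3 — total head: H = 9 + 11.9139 = 20.9139 m
Step 4 — hydraulic power (P = rho*g*Q*H):
  P = 1000 * 9.81 * 0.0322503 * 20.9139 = 6617 W
Therefore the hydraulic power required at the pump = 6617 W.
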